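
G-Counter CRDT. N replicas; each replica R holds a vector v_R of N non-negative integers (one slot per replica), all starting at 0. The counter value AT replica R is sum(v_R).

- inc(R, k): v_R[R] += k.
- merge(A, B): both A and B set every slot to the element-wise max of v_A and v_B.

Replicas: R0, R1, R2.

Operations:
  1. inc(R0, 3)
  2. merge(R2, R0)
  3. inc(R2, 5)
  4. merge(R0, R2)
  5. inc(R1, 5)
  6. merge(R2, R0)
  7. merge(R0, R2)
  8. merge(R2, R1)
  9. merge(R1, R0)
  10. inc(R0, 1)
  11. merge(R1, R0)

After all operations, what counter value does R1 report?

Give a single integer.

Op 1: inc R0 by 3 -> R0=(3,0,0) value=3
Op 2: merge R2<->R0 -> R2=(3,0,0) R0=(3,0,0)
Op 3: inc R2 by 5 -> R2=(3,0,5) value=8
Op 4: merge R0<->R2 -> R0=(3,0,5) R2=(3,0,5)
Op 5: inc R1 by 5 -> R1=(0,5,0) value=5
Op 6: merge R2<->R0 -> R2=(3,0,5) R0=(3,0,5)
Op 7: merge R0<->R2 -> R0=(3,0,5) R2=(3,0,5)
Op 8: merge R2<->R1 -> R2=(3,5,5) R1=(3,5,5)
Op 9: merge R1<->R0 -> R1=(3,5,5) R0=(3,5,5)
Op 10: inc R0 by 1 -> R0=(4,5,5) value=14
Op 11: merge R1<->R0 -> R1=(4,5,5) R0=(4,5,5)

Answer: 14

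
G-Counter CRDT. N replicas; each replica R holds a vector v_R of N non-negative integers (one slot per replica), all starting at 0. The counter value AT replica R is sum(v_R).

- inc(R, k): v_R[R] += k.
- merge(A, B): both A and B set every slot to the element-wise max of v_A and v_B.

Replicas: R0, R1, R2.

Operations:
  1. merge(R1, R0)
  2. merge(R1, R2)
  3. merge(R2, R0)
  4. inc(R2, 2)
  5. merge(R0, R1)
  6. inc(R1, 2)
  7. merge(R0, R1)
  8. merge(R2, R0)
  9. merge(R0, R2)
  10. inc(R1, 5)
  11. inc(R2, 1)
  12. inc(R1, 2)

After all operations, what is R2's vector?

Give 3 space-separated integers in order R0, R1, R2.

Op 1: merge R1<->R0 -> R1=(0,0,0) R0=(0,0,0)
Op 2: merge R1<->R2 -> R1=(0,0,0) R2=(0,0,0)
Op 3: merge R2<->R0 -> R2=(0,0,0) R0=(0,0,0)
Op 4: inc R2 by 2 -> R2=(0,0,2) value=2
Op 5: merge R0<->R1 -> R0=(0,0,0) R1=(0,0,0)
Op 6: inc R1 by 2 -> R1=(0,2,0) value=2
Op 7: merge R0<->R1 -> R0=(0,2,0) R1=(0,2,0)
Op 8: merge R2<->R0 -> R2=(0,2,2) R0=(0,2,2)
Op 9: merge R0<->R2 -> R0=(0,2,2) R2=(0,2,2)
Op 10: inc R1 by 5 -> R1=(0,7,0) value=7
Op 11: inc R2 by 1 -> R2=(0,2,3) value=5
Op 12: inc R1 by 2 -> R1=(0,9,0) value=9

Answer: 0 2 3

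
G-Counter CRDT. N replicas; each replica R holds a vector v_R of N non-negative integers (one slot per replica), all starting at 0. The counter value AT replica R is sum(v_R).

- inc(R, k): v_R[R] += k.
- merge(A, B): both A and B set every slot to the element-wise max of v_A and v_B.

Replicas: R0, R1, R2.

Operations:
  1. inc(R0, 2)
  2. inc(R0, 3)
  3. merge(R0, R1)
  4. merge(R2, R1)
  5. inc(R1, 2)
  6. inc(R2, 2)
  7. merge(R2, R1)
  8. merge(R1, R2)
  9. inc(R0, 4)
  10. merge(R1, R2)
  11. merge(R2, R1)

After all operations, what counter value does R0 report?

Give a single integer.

Answer: 9

Derivation:
Op 1: inc R0 by 2 -> R0=(2,0,0) value=2
Op 2: inc R0 by 3 -> R0=(5,0,0) value=5
Op 3: merge R0<->R1 -> R0=(5,0,0) R1=(5,0,0)
Op 4: merge R2<->R1 -> R2=(5,0,0) R1=(5,0,0)
Op 5: inc R1 by 2 -> R1=(5,2,0) value=7
Op 6: inc R2 by 2 -> R2=(5,0,2) value=7
Op 7: merge R2<->R1 -> R2=(5,2,2) R1=(5,2,2)
Op 8: merge R1<->R2 -> R1=(5,2,2) R2=(5,2,2)
Op 9: inc R0 by 4 -> R0=(9,0,0) value=9
Op 10: merge R1<->R2 -> R1=(5,2,2) R2=(5,2,2)
Op 11: merge R2<->R1 -> R2=(5,2,2) R1=(5,2,2)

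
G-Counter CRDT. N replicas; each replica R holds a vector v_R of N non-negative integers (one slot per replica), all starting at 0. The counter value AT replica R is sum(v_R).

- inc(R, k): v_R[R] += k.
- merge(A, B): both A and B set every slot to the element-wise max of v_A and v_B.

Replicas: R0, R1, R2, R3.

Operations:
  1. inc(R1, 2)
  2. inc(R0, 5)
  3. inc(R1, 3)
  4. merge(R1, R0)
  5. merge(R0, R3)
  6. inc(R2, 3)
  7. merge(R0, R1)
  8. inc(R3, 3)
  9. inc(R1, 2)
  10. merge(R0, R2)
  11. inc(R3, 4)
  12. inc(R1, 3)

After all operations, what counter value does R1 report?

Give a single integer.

Op 1: inc R1 by 2 -> R1=(0,2,0,0) value=2
Op 2: inc R0 by 5 -> R0=(5,0,0,0) value=5
Op 3: inc R1 by 3 -> R1=(0,5,0,0) value=5
Op 4: merge R1<->R0 -> R1=(5,5,0,0) R0=(5,5,0,0)
Op 5: merge R0<->R3 -> R0=(5,5,0,0) R3=(5,5,0,0)
Op 6: inc R2 by 3 -> R2=(0,0,3,0) value=3
Op 7: merge R0<->R1 -> R0=(5,5,0,0) R1=(5,5,0,0)
Op 8: inc R3 by 3 -> R3=(5,5,0,3) value=13
Op 9: inc R1 by 2 -> R1=(5,7,0,0) value=12
Op 10: merge R0<->R2 -> R0=(5,5,3,0) R2=(5,5,3,0)
Op 11: inc R3 by 4 -> R3=(5,5,0,7) value=17
Op 12: inc R1 by 3 -> R1=(5,10,0,0) value=15

Answer: 15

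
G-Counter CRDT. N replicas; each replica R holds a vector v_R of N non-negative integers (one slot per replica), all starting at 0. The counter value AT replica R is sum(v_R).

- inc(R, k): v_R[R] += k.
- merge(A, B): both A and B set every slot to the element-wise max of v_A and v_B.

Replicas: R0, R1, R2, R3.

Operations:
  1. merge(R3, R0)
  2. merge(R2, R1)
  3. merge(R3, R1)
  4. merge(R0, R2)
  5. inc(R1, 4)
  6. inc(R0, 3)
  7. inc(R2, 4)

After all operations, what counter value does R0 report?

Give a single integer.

Answer: 3

Derivation:
Op 1: merge R3<->R0 -> R3=(0,0,0,0) R0=(0,0,0,0)
Op 2: merge R2<->R1 -> R2=(0,0,0,0) R1=(0,0,0,0)
Op 3: merge R3<->R1 -> R3=(0,0,0,0) R1=(0,0,0,0)
Op 4: merge R0<->R2 -> R0=(0,0,0,0) R2=(0,0,0,0)
Op 5: inc R1 by 4 -> R1=(0,4,0,0) value=4
Op 6: inc R0 by 3 -> R0=(3,0,0,0) value=3
Op 7: inc R2 by 4 -> R2=(0,0,4,0) value=4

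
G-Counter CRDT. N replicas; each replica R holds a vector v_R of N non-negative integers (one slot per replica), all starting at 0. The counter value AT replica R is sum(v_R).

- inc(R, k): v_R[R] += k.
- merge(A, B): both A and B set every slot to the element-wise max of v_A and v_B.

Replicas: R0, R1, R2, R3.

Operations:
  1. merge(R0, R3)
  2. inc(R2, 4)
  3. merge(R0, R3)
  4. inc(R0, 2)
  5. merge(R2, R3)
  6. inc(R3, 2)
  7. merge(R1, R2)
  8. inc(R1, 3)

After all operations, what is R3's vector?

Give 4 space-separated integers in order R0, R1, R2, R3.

Op 1: merge R0<->R3 -> R0=(0,0,0,0) R3=(0,0,0,0)
Op 2: inc R2 by 4 -> R2=(0,0,4,0) value=4
Op 3: merge R0<->R3 -> R0=(0,0,0,0) R3=(0,0,0,0)
Op 4: inc R0 by 2 -> R0=(2,0,0,0) value=2
Op 5: merge R2<->R3 -> R2=(0,0,4,0) R3=(0,0,4,0)
Op 6: inc R3 by 2 -> R3=(0,0,4,2) value=6
Op 7: merge R1<->R2 -> R1=(0,0,4,0) R2=(0,0,4,0)
Op 8: inc R1 by 3 -> R1=(0,3,4,0) value=7

Answer: 0 0 4 2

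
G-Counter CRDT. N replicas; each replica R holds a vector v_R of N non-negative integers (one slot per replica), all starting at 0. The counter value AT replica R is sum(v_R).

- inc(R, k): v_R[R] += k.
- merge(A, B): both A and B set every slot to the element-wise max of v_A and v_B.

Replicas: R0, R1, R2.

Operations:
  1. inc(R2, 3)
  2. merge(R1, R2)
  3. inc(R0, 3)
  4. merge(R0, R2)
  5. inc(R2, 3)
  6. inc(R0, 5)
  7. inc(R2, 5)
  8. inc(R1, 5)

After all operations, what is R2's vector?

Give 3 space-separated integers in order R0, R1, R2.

Op 1: inc R2 by 3 -> R2=(0,0,3) value=3
Op 2: merge R1<->R2 -> R1=(0,0,3) R2=(0,0,3)
Op 3: inc R0 by 3 -> R0=(3,0,0) value=3
Op 4: merge R0<->R2 -> R0=(3,0,3) R2=(3,0,3)
Op 5: inc R2 by 3 -> R2=(3,0,6) value=9
Op 6: inc R0 by 5 -> R0=(8,0,3) value=11
Op 7: inc R2 by 5 -> R2=(3,0,11) value=14
Op 8: inc R1 by 5 -> R1=(0,5,3) value=8

Answer: 3 0 11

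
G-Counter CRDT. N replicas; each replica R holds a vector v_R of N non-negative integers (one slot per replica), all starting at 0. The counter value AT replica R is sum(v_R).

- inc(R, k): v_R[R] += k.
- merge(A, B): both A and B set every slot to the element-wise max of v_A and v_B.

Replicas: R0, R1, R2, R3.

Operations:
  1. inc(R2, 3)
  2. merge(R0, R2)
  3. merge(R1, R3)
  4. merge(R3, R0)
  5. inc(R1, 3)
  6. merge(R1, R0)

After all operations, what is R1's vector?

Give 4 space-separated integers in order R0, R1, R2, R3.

Op 1: inc R2 by 3 -> R2=(0,0,3,0) value=3
Op 2: merge R0<->R2 -> R0=(0,0,3,0) R2=(0,0,3,0)
Op 3: merge R1<->R3 -> R1=(0,0,0,0) R3=(0,0,0,0)
Op 4: merge R3<->R0 -> R3=(0,0,3,0) R0=(0,0,3,0)
Op 5: inc R1 by 3 -> R1=(0,3,0,0) value=3
Op 6: merge R1<->R0 -> R1=(0,3,3,0) R0=(0,3,3,0)

Answer: 0 3 3 0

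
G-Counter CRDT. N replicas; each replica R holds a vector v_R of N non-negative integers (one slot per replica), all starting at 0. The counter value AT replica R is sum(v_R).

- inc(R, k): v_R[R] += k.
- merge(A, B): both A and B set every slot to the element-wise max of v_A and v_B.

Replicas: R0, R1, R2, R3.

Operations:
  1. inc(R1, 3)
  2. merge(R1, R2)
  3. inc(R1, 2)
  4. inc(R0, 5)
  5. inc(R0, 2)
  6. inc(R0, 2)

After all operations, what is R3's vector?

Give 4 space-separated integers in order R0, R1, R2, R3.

Answer: 0 0 0 0

Derivation:
Op 1: inc R1 by 3 -> R1=(0,3,0,0) value=3
Op 2: merge R1<->R2 -> R1=(0,3,0,0) R2=(0,3,0,0)
Op 3: inc R1 by 2 -> R1=(0,5,0,0) value=5
Op 4: inc R0 by 5 -> R0=(5,0,0,0) value=5
Op 5: inc R0 by 2 -> R0=(7,0,0,0) value=7
Op 6: inc R0 by 2 -> R0=(9,0,0,0) value=9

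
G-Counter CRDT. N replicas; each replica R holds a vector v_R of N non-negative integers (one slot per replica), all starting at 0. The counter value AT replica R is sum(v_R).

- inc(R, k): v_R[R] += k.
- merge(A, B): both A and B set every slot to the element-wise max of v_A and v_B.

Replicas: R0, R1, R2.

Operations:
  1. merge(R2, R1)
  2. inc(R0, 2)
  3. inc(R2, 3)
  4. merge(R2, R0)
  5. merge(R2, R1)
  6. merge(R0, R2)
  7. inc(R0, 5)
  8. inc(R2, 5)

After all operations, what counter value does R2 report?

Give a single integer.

Op 1: merge R2<->R1 -> R2=(0,0,0) R1=(0,0,0)
Op 2: inc R0 by 2 -> R0=(2,0,0) value=2
Op 3: inc R2 by 3 -> R2=(0,0,3) value=3
Op 4: merge R2<->R0 -> R2=(2,0,3) R0=(2,0,3)
Op 5: merge R2<->R1 -> R2=(2,0,3) R1=(2,0,3)
Op 6: merge R0<->R2 -> R0=(2,0,3) R2=(2,0,3)
Op 7: inc R0 by 5 -> R0=(7,0,3) value=10
Op 8: inc R2 by 5 -> R2=(2,0,8) value=10

Answer: 10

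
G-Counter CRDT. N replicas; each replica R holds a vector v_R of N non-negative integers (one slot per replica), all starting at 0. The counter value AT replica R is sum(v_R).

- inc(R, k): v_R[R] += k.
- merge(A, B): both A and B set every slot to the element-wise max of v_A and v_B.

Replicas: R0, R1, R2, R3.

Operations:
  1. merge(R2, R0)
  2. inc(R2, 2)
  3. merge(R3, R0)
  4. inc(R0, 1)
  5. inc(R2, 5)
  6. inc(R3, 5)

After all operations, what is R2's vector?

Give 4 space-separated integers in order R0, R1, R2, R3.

Answer: 0 0 7 0

Derivation:
Op 1: merge R2<->R0 -> R2=(0,0,0,0) R0=(0,0,0,0)
Op 2: inc R2 by 2 -> R2=(0,0,2,0) value=2
Op 3: merge R3<->R0 -> R3=(0,0,0,0) R0=(0,0,0,0)
Op 4: inc R0 by 1 -> R0=(1,0,0,0) value=1
Op 5: inc R2 by 5 -> R2=(0,0,7,0) value=7
Op 6: inc R3 by 5 -> R3=(0,0,0,5) value=5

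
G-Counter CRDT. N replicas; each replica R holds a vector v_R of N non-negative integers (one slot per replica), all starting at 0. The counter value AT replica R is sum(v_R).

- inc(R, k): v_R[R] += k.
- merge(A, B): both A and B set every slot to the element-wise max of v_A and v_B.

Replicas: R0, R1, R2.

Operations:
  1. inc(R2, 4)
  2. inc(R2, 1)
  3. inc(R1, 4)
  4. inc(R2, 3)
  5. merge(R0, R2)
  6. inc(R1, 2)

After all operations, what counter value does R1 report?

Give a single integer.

Op 1: inc R2 by 4 -> R2=(0,0,4) value=4
Op 2: inc R2 by 1 -> R2=(0,0,5) value=5
Op 3: inc R1 by 4 -> R1=(0,4,0) value=4
Op 4: inc R2 by 3 -> R2=(0,0,8) value=8
Op 5: merge R0<->R2 -> R0=(0,0,8) R2=(0,0,8)
Op 6: inc R1 by 2 -> R1=(0,6,0) value=6

Answer: 6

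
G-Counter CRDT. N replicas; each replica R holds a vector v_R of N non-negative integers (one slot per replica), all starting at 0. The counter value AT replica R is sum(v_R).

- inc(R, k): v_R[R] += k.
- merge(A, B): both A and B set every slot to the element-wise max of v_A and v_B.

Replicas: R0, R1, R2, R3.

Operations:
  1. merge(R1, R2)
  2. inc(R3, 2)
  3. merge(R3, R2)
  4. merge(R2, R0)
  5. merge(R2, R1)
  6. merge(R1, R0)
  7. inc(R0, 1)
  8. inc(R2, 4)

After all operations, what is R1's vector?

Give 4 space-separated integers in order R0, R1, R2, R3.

Op 1: merge R1<->R2 -> R1=(0,0,0,0) R2=(0,0,0,0)
Op 2: inc R3 by 2 -> R3=(0,0,0,2) value=2
Op 3: merge R3<->R2 -> R3=(0,0,0,2) R2=(0,0,0,2)
Op 4: merge R2<->R0 -> R2=(0,0,0,2) R0=(0,0,0,2)
Op 5: merge R2<->R1 -> R2=(0,0,0,2) R1=(0,0,0,2)
Op 6: merge R1<->R0 -> R1=(0,0,0,2) R0=(0,0,0,2)
Op 7: inc R0 by 1 -> R0=(1,0,0,2) value=3
Op 8: inc R2 by 4 -> R2=(0,0,4,2) value=6

Answer: 0 0 0 2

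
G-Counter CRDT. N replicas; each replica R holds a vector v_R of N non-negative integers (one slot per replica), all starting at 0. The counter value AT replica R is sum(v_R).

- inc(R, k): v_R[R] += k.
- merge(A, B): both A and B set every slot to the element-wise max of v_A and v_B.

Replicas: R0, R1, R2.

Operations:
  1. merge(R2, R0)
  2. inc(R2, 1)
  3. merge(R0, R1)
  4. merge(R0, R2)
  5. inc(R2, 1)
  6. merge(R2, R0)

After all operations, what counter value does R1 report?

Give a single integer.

Answer: 0

Derivation:
Op 1: merge R2<->R0 -> R2=(0,0,0) R0=(0,0,0)
Op 2: inc R2 by 1 -> R2=(0,0,1) value=1
Op 3: merge R0<->R1 -> R0=(0,0,0) R1=(0,0,0)
Op 4: merge R0<->R2 -> R0=(0,0,1) R2=(0,0,1)
Op 5: inc R2 by 1 -> R2=(0,0,2) value=2
Op 6: merge R2<->R0 -> R2=(0,0,2) R0=(0,0,2)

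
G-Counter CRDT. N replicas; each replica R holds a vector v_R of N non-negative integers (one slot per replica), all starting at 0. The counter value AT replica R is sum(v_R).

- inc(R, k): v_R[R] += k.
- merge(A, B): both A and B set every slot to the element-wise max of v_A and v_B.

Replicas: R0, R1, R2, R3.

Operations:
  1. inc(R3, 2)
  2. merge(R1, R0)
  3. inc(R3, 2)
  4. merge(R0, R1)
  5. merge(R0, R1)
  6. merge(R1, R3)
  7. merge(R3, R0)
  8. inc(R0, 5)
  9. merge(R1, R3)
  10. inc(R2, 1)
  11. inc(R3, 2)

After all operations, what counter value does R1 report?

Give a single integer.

Op 1: inc R3 by 2 -> R3=(0,0,0,2) value=2
Op 2: merge R1<->R0 -> R1=(0,0,0,0) R0=(0,0,0,0)
Op 3: inc R3 by 2 -> R3=(0,0,0,4) value=4
Op 4: merge R0<->R1 -> R0=(0,0,0,0) R1=(0,0,0,0)
Op 5: merge R0<->R1 -> R0=(0,0,0,0) R1=(0,0,0,0)
Op 6: merge R1<->R3 -> R1=(0,0,0,4) R3=(0,0,0,4)
Op 7: merge R3<->R0 -> R3=(0,0,0,4) R0=(0,0,0,4)
Op 8: inc R0 by 5 -> R0=(5,0,0,4) value=9
Op 9: merge R1<->R3 -> R1=(0,0,0,4) R3=(0,0,0,4)
Op 10: inc R2 by 1 -> R2=(0,0,1,0) value=1
Op 11: inc R3 by 2 -> R3=(0,0,0,6) value=6

Answer: 4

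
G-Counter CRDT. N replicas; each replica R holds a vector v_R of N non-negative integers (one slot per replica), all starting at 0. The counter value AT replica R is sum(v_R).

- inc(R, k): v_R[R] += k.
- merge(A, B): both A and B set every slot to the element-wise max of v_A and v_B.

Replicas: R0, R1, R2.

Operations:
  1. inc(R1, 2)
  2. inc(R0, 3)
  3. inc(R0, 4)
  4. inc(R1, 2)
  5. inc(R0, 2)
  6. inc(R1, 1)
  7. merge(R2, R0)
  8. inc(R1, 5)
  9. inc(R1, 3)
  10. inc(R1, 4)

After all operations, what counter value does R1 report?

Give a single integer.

Op 1: inc R1 by 2 -> R1=(0,2,0) value=2
Op 2: inc R0 by 3 -> R0=(3,0,0) value=3
Op 3: inc R0 by 4 -> R0=(7,0,0) value=7
Op 4: inc R1 by 2 -> R1=(0,4,0) value=4
Op 5: inc R0 by 2 -> R0=(9,0,0) value=9
Op 6: inc R1 by 1 -> R1=(0,5,0) value=5
Op 7: merge R2<->R0 -> R2=(9,0,0) R0=(9,0,0)
Op 8: inc R1 by 5 -> R1=(0,10,0) value=10
Op 9: inc R1 by 3 -> R1=(0,13,0) value=13
Op 10: inc R1 by 4 -> R1=(0,17,0) value=17

Answer: 17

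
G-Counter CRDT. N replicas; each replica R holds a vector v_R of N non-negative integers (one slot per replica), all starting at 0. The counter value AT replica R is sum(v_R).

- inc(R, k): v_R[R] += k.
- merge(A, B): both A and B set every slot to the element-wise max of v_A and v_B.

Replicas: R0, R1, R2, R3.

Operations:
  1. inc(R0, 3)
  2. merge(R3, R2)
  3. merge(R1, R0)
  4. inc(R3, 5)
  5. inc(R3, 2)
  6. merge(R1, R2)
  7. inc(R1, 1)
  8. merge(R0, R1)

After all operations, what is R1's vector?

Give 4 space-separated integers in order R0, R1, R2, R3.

Answer: 3 1 0 0

Derivation:
Op 1: inc R0 by 3 -> R0=(3,0,0,0) value=3
Op 2: merge R3<->R2 -> R3=(0,0,0,0) R2=(0,0,0,0)
Op 3: merge R1<->R0 -> R1=(3,0,0,0) R0=(3,0,0,0)
Op 4: inc R3 by 5 -> R3=(0,0,0,5) value=5
Op 5: inc R3 by 2 -> R3=(0,0,0,7) value=7
Op 6: merge R1<->R2 -> R1=(3,0,0,0) R2=(3,0,0,0)
Op 7: inc R1 by 1 -> R1=(3,1,0,0) value=4
Op 8: merge R0<->R1 -> R0=(3,1,0,0) R1=(3,1,0,0)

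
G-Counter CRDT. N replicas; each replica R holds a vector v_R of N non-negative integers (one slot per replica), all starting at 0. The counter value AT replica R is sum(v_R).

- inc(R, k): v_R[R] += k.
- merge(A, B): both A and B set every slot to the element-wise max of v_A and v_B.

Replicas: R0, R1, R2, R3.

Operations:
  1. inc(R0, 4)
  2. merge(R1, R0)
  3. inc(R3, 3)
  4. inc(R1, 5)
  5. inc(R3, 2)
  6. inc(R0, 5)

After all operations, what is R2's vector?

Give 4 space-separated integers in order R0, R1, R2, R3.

Answer: 0 0 0 0

Derivation:
Op 1: inc R0 by 4 -> R0=(4,0,0,0) value=4
Op 2: merge R1<->R0 -> R1=(4,0,0,0) R0=(4,0,0,0)
Op 3: inc R3 by 3 -> R3=(0,0,0,3) value=3
Op 4: inc R1 by 5 -> R1=(4,5,0,0) value=9
Op 5: inc R3 by 2 -> R3=(0,0,0,5) value=5
Op 6: inc R0 by 5 -> R0=(9,0,0,0) value=9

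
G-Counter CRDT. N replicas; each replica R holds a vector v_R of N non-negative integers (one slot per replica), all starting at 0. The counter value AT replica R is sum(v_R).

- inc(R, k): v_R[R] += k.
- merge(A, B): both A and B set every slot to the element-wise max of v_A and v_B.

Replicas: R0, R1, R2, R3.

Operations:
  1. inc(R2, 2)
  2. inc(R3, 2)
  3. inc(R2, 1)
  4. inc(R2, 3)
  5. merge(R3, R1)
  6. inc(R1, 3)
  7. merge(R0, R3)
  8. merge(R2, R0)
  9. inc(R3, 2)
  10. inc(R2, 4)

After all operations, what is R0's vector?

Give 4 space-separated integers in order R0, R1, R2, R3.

Answer: 0 0 6 2

Derivation:
Op 1: inc R2 by 2 -> R2=(0,0,2,0) value=2
Op 2: inc R3 by 2 -> R3=(0,0,0,2) value=2
Op 3: inc R2 by 1 -> R2=(0,0,3,0) value=3
Op 4: inc R2 by 3 -> R2=(0,0,6,0) value=6
Op 5: merge R3<->R1 -> R3=(0,0,0,2) R1=(0,0,0,2)
Op 6: inc R1 by 3 -> R1=(0,3,0,2) value=5
Op 7: merge R0<->R3 -> R0=(0,0,0,2) R3=(0,0,0,2)
Op 8: merge R2<->R0 -> R2=(0,0,6,2) R0=(0,0,6,2)
Op 9: inc R3 by 2 -> R3=(0,0,0,4) value=4
Op 10: inc R2 by 4 -> R2=(0,0,10,2) value=12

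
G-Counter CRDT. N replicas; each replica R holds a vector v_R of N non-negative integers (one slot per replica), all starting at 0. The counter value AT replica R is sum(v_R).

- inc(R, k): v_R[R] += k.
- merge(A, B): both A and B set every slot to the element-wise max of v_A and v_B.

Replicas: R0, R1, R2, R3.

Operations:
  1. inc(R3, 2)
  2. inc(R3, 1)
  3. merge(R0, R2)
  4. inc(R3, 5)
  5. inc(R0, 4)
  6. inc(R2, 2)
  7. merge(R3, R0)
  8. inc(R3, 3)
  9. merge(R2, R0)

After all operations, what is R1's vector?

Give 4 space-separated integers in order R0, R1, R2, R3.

Answer: 0 0 0 0

Derivation:
Op 1: inc R3 by 2 -> R3=(0,0,0,2) value=2
Op 2: inc R3 by 1 -> R3=(0,0,0,3) value=3
Op 3: merge R0<->R2 -> R0=(0,0,0,0) R2=(0,0,0,0)
Op 4: inc R3 by 5 -> R3=(0,0,0,8) value=8
Op 5: inc R0 by 4 -> R0=(4,0,0,0) value=4
Op 6: inc R2 by 2 -> R2=(0,0,2,0) value=2
Op 7: merge R3<->R0 -> R3=(4,0,0,8) R0=(4,0,0,8)
Op 8: inc R3 by 3 -> R3=(4,0,0,11) value=15
Op 9: merge R2<->R0 -> R2=(4,0,2,8) R0=(4,0,2,8)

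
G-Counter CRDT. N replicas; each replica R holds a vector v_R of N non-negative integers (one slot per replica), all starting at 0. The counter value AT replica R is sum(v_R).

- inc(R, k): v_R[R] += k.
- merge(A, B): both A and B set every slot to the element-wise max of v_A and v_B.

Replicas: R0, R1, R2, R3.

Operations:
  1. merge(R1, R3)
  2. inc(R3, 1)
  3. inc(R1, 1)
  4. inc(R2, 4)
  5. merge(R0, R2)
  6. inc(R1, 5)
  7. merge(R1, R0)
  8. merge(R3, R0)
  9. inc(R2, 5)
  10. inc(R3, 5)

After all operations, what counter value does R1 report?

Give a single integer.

Op 1: merge R1<->R3 -> R1=(0,0,0,0) R3=(0,0,0,0)
Op 2: inc R3 by 1 -> R3=(0,0,0,1) value=1
Op 3: inc R1 by 1 -> R1=(0,1,0,0) value=1
Op 4: inc R2 by 4 -> R2=(0,0,4,0) value=4
Op 5: merge R0<->R2 -> R0=(0,0,4,0) R2=(0,0,4,0)
Op 6: inc R1 by 5 -> R1=(0,6,0,0) value=6
Op 7: merge R1<->R0 -> R1=(0,6,4,0) R0=(0,6,4,0)
Op 8: merge R3<->R0 -> R3=(0,6,4,1) R0=(0,6,4,1)
Op 9: inc R2 by 5 -> R2=(0,0,9,0) value=9
Op 10: inc R3 by 5 -> R3=(0,6,4,6) value=16

Answer: 10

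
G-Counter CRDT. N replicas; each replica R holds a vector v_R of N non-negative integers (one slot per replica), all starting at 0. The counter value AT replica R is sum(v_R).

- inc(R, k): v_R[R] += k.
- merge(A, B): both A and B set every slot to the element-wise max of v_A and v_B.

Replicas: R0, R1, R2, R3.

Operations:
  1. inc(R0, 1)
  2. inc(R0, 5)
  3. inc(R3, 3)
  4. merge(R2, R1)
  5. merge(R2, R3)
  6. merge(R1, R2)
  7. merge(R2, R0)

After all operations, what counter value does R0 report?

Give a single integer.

Answer: 9

Derivation:
Op 1: inc R0 by 1 -> R0=(1,0,0,0) value=1
Op 2: inc R0 by 5 -> R0=(6,0,0,0) value=6
Op 3: inc R3 by 3 -> R3=(0,0,0,3) value=3
Op 4: merge R2<->R1 -> R2=(0,0,0,0) R1=(0,0,0,0)
Op 5: merge R2<->R3 -> R2=(0,0,0,3) R3=(0,0,0,3)
Op 6: merge R1<->R2 -> R1=(0,0,0,3) R2=(0,0,0,3)
Op 7: merge R2<->R0 -> R2=(6,0,0,3) R0=(6,0,0,3)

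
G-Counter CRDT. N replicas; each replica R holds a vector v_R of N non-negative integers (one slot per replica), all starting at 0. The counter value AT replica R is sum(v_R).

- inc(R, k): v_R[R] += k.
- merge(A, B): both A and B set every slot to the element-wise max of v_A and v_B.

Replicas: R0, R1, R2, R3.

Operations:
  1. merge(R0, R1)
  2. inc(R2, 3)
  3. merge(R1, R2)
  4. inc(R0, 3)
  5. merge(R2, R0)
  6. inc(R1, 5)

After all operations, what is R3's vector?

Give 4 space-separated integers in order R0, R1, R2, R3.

Op 1: merge R0<->R1 -> R0=(0,0,0,0) R1=(0,0,0,0)
Op 2: inc R2 by 3 -> R2=(0,0,3,0) value=3
Op 3: merge R1<->R2 -> R1=(0,0,3,0) R2=(0,0,3,0)
Op 4: inc R0 by 3 -> R0=(3,0,0,0) value=3
Op 5: merge R2<->R0 -> R2=(3,0,3,0) R0=(3,0,3,0)
Op 6: inc R1 by 5 -> R1=(0,5,3,0) value=8

Answer: 0 0 0 0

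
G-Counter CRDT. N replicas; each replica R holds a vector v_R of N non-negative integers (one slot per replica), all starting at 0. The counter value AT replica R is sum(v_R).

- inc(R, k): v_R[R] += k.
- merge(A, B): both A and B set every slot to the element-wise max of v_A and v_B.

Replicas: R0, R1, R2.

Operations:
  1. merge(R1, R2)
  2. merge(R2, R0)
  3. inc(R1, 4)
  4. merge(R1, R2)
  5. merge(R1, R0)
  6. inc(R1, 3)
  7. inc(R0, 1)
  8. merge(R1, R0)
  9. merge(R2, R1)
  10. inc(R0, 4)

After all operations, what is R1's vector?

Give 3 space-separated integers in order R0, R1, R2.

Answer: 1 7 0

Derivation:
Op 1: merge R1<->R2 -> R1=(0,0,0) R2=(0,0,0)
Op 2: merge R2<->R0 -> R2=(0,0,0) R0=(0,0,0)
Op 3: inc R1 by 4 -> R1=(0,4,0) value=4
Op 4: merge R1<->R2 -> R1=(0,4,0) R2=(0,4,0)
Op 5: merge R1<->R0 -> R1=(0,4,0) R0=(0,4,0)
Op 6: inc R1 by 3 -> R1=(0,7,0) value=7
Op 7: inc R0 by 1 -> R0=(1,4,0) value=5
Op 8: merge R1<->R0 -> R1=(1,7,0) R0=(1,7,0)
Op 9: merge R2<->R1 -> R2=(1,7,0) R1=(1,7,0)
Op 10: inc R0 by 4 -> R0=(5,7,0) value=12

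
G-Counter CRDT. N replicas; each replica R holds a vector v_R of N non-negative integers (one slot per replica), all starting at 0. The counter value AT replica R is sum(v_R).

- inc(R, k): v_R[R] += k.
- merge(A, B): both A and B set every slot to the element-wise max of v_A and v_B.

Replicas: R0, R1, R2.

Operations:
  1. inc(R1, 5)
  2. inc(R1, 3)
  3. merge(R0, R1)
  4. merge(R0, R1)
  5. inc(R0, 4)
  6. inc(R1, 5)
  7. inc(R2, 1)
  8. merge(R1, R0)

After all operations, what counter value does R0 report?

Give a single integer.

Op 1: inc R1 by 5 -> R1=(0,5,0) value=5
Op 2: inc R1 by 3 -> R1=(0,8,0) value=8
Op 3: merge R0<->R1 -> R0=(0,8,0) R1=(0,8,0)
Op 4: merge R0<->R1 -> R0=(0,8,0) R1=(0,8,0)
Op 5: inc R0 by 4 -> R0=(4,8,0) value=12
Op 6: inc R1 by 5 -> R1=(0,13,0) value=13
Op 7: inc R2 by 1 -> R2=(0,0,1) value=1
Op 8: merge R1<->R0 -> R1=(4,13,0) R0=(4,13,0)

Answer: 17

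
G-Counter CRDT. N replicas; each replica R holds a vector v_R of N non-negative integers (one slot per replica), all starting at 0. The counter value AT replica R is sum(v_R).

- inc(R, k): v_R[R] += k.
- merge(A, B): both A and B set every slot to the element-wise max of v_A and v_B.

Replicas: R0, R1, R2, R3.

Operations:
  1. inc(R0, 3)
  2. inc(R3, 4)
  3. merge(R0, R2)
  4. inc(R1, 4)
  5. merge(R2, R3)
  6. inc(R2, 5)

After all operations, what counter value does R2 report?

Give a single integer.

Op 1: inc R0 by 3 -> R0=(3,0,0,0) value=3
Op 2: inc R3 by 4 -> R3=(0,0,0,4) value=4
Op 3: merge R0<->R2 -> R0=(3,0,0,0) R2=(3,0,0,0)
Op 4: inc R1 by 4 -> R1=(0,4,0,0) value=4
Op 5: merge R2<->R3 -> R2=(3,0,0,4) R3=(3,0,0,4)
Op 6: inc R2 by 5 -> R2=(3,0,5,4) value=12

Answer: 12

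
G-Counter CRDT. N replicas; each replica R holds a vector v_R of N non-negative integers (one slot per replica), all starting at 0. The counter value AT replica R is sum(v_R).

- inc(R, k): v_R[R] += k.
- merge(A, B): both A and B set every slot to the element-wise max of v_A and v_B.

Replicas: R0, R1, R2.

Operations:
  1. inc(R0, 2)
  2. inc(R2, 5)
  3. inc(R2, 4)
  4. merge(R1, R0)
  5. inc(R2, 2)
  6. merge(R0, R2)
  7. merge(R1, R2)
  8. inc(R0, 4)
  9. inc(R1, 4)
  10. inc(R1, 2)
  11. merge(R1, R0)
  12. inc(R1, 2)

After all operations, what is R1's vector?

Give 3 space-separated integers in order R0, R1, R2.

Answer: 6 8 11

Derivation:
Op 1: inc R0 by 2 -> R0=(2,0,0) value=2
Op 2: inc R2 by 5 -> R2=(0,0,5) value=5
Op 3: inc R2 by 4 -> R2=(0,0,9) value=9
Op 4: merge R1<->R0 -> R1=(2,0,0) R0=(2,0,0)
Op 5: inc R2 by 2 -> R2=(0,0,11) value=11
Op 6: merge R0<->R2 -> R0=(2,0,11) R2=(2,0,11)
Op 7: merge R1<->R2 -> R1=(2,0,11) R2=(2,0,11)
Op 8: inc R0 by 4 -> R0=(6,0,11) value=17
Op 9: inc R1 by 4 -> R1=(2,4,11) value=17
Op 10: inc R1 by 2 -> R1=(2,6,11) value=19
Op 11: merge R1<->R0 -> R1=(6,6,11) R0=(6,6,11)
Op 12: inc R1 by 2 -> R1=(6,8,11) value=25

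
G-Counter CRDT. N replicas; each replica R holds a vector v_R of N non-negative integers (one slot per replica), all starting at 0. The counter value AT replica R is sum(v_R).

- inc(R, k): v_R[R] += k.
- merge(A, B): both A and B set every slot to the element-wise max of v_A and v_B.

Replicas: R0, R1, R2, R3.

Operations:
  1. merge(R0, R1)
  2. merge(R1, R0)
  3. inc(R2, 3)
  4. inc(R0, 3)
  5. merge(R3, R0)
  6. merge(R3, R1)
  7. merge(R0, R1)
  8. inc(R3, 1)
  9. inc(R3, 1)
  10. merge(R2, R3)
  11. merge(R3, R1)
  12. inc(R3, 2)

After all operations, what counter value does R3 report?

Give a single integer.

Op 1: merge R0<->R1 -> R0=(0,0,0,0) R1=(0,0,0,0)
Op 2: merge R1<->R0 -> R1=(0,0,0,0) R0=(0,0,0,0)
Op 3: inc R2 by 3 -> R2=(0,0,3,0) value=3
Op 4: inc R0 by 3 -> R0=(3,0,0,0) value=3
Op 5: merge R3<->R0 -> R3=(3,0,0,0) R0=(3,0,0,0)
Op 6: merge R3<->R1 -> R3=(3,0,0,0) R1=(3,0,0,0)
Op 7: merge R0<->R1 -> R0=(3,0,0,0) R1=(3,0,0,0)
Op 8: inc R3 by 1 -> R3=(3,0,0,1) value=4
Op 9: inc R3 by 1 -> R3=(3,0,0,2) value=5
Op 10: merge R2<->R3 -> R2=(3,0,3,2) R3=(3,0,3,2)
Op 11: merge R3<->R1 -> R3=(3,0,3,2) R1=(3,0,3,2)
Op 12: inc R3 by 2 -> R3=(3,0,3,4) value=10

Answer: 10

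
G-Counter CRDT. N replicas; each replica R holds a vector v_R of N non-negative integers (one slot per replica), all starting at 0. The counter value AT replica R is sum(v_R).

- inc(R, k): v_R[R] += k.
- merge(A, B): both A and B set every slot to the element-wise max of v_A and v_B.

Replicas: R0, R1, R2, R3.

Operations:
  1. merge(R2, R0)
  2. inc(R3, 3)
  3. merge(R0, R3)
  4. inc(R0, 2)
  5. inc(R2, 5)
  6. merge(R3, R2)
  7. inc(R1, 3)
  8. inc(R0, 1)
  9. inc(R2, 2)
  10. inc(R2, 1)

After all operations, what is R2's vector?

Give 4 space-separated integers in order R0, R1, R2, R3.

Answer: 0 0 8 3

Derivation:
Op 1: merge R2<->R0 -> R2=(0,0,0,0) R0=(0,0,0,0)
Op 2: inc R3 by 3 -> R3=(0,0,0,3) value=3
Op 3: merge R0<->R3 -> R0=(0,0,0,3) R3=(0,0,0,3)
Op 4: inc R0 by 2 -> R0=(2,0,0,3) value=5
Op 5: inc R2 by 5 -> R2=(0,0,5,0) value=5
Op 6: merge R3<->R2 -> R3=(0,0,5,3) R2=(0,0,5,3)
Op 7: inc R1 by 3 -> R1=(0,3,0,0) value=3
Op 8: inc R0 by 1 -> R0=(3,0,0,3) value=6
Op 9: inc R2 by 2 -> R2=(0,0,7,3) value=10
Op 10: inc R2 by 1 -> R2=(0,0,8,3) value=11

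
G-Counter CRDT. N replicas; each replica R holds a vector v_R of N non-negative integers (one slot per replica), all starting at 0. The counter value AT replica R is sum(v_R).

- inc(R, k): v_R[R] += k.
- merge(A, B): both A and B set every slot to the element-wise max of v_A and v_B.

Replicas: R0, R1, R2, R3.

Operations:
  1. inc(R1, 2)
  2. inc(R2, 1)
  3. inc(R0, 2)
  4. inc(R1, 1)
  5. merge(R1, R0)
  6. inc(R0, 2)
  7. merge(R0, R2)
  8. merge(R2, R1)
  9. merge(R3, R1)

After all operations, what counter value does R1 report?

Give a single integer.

Answer: 8

Derivation:
Op 1: inc R1 by 2 -> R1=(0,2,0,0) value=2
Op 2: inc R2 by 1 -> R2=(0,0,1,0) value=1
Op 3: inc R0 by 2 -> R0=(2,0,0,0) value=2
Op 4: inc R1 by 1 -> R1=(0,3,0,0) value=3
Op 5: merge R1<->R0 -> R1=(2,3,0,0) R0=(2,3,0,0)
Op 6: inc R0 by 2 -> R0=(4,3,0,0) value=7
Op 7: merge R0<->R2 -> R0=(4,3,1,0) R2=(4,3,1,0)
Op 8: merge R2<->R1 -> R2=(4,3,1,0) R1=(4,3,1,0)
Op 9: merge R3<->R1 -> R3=(4,3,1,0) R1=(4,3,1,0)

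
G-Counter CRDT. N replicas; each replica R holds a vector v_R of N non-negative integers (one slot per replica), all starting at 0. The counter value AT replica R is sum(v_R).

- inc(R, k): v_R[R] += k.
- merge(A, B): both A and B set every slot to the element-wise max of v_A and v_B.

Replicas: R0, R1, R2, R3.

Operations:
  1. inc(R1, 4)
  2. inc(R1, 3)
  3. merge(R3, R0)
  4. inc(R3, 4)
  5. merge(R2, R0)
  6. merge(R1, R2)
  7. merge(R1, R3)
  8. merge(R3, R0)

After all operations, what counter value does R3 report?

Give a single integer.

Answer: 11

Derivation:
Op 1: inc R1 by 4 -> R1=(0,4,0,0) value=4
Op 2: inc R1 by 3 -> R1=(0,7,0,0) value=7
Op 3: merge R3<->R0 -> R3=(0,0,0,0) R0=(0,0,0,0)
Op 4: inc R3 by 4 -> R3=(0,0,0,4) value=4
Op 5: merge R2<->R0 -> R2=(0,0,0,0) R0=(0,0,0,0)
Op 6: merge R1<->R2 -> R1=(0,7,0,0) R2=(0,7,0,0)
Op 7: merge R1<->R3 -> R1=(0,7,0,4) R3=(0,7,0,4)
Op 8: merge R3<->R0 -> R3=(0,7,0,4) R0=(0,7,0,4)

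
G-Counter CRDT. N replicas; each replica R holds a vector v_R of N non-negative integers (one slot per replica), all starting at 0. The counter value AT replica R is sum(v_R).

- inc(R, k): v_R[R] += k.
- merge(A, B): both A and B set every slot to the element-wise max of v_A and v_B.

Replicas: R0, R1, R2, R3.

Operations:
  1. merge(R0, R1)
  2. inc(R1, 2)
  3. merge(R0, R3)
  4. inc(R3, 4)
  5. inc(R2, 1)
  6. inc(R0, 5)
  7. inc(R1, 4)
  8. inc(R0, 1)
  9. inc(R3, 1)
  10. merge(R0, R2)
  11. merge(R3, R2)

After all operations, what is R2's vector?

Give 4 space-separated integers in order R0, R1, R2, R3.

Answer: 6 0 1 5

Derivation:
Op 1: merge R0<->R1 -> R0=(0,0,0,0) R1=(0,0,0,0)
Op 2: inc R1 by 2 -> R1=(0,2,0,0) value=2
Op 3: merge R0<->R3 -> R0=(0,0,0,0) R3=(0,0,0,0)
Op 4: inc R3 by 4 -> R3=(0,0,0,4) value=4
Op 5: inc R2 by 1 -> R2=(0,0,1,0) value=1
Op 6: inc R0 by 5 -> R0=(5,0,0,0) value=5
Op 7: inc R1 by 4 -> R1=(0,6,0,0) value=6
Op 8: inc R0 by 1 -> R0=(6,0,0,0) value=6
Op 9: inc R3 by 1 -> R3=(0,0,0,5) value=5
Op 10: merge R0<->R2 -> R0=(6,0,1,0) R2=(6,0,1,0)
Op 11: merge R3<->R2 -> R3=(6,0,1,5) R2=(6,0,1,5)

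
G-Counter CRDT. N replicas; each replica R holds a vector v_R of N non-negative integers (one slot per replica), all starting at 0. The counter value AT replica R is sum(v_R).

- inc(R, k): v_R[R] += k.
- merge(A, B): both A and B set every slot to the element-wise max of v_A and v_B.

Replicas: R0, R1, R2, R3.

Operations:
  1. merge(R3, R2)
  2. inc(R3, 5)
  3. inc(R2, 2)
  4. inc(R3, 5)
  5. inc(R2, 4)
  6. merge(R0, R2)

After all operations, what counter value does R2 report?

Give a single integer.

Op 1: merge R3<->R2 -> R3=(0,0,0,0) R2=(0,0,0,0)
Op 2: inc R3 by 5 -> R3=(0,0,0,5) value=5
Op 3: inc R2 by 2 -> R2=(0,0,2,0) value=2
Op 4: inc R3 by 5 -> R3=(0,0,0,10) value=10
Op 5: inc R2 by 4 -> R2=(0,0,6,0) value=6
Op 6: merge R0<->R2 -> R0=(0,0,6,0) R2=(0,0,6,0)

Answer: 6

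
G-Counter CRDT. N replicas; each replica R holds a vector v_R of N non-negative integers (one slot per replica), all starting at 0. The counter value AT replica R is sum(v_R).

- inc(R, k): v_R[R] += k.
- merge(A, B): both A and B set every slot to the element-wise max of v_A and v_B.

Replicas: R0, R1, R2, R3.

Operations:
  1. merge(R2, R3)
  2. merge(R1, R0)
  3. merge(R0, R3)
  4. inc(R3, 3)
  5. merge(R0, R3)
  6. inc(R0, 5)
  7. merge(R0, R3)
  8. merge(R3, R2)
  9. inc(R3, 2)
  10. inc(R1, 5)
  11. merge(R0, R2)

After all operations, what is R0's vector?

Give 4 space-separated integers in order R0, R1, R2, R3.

Answer: 5 0 0 3

Derivation:
Op 1: merge R2<->R3 -> R2=(0,0,0,0) R3=(0,0,0,0)
Op 2: merge R1<->R0 -> R1=(0,0,0,0) R0=(0,0,0,0)
Op 3: merge R0<->R3 -> R0=(0,0,0,0) R3=(0,0,0,0)
Op 4: inc R3 by 3 -> R3=(0,0,0,3) value=3
Op 5: merge R0<->R3 -> R0=(0,0,0,3) R3=(0,0,0,3)
Op 6: inc R0 by 5 -> R0=(5,0,0,3) value=8
Op 7: merge R0<->R3 -> R0=(5,0,0,3) R3=(5,0,0,3)
Op 8: merge R3<->R2 -> R3=(5,0,0,3) R2=(5,0,0,3)
Op 9: inc R3 by 2 -> R3=(5,0,0,5) value=10
Op 10: inc R1 by 5 -> R1=(0,5,0,0) value=5
Op 11: merge R0<->R2 -> R0=(5,0,0,3) R2=(5,0,0,3)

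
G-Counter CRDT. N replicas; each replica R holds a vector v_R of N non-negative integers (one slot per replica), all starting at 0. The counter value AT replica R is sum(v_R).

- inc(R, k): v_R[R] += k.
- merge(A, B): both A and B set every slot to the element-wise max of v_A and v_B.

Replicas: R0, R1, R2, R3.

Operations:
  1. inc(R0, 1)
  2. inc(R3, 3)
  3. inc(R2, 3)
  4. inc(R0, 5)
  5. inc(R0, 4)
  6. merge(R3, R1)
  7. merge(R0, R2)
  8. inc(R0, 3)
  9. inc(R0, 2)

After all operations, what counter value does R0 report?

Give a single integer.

Answer: 18

Derivation:
Op 1: inc R0 by 1 -> R0=(1,0,0,0) value=1
Op 2: inc R3 by 3 -> R3=(0,0,0,3) value=3
Op 3: inc R2 by 3 -> R2=(0,0,3,0) value=3
Op 4: inc R0 by 5 -> R0=(6,0,0,0) value=6
Op 5: inc R0 by 4 -> R0=(10,0,0,0) value=10
Op 6: merge R3<->R1 -> R3=(0,0,0,3) R1=(0,0,0,3)
Op 7: merge R0<->R2 -> R0=(10,0,3,0) R2=(10,0,3,0)
Op 8: inc R0 by 3 -> R0=(13,0,3,0) value=16
Op 9: inc R0 by 2 -> R0=(15,0,3,0) value=18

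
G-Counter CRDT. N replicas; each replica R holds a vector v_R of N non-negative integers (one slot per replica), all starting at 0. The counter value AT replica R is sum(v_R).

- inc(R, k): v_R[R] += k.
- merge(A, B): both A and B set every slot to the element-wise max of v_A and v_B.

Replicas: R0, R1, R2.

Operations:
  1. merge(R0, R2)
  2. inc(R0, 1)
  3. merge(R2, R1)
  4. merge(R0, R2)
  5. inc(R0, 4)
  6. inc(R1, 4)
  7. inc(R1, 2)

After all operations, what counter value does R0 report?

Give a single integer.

Op 1: merge R0<->R2 -> R0=(0,0,0) R2=(0,0,0)
Op 2: inc R0 by 1 -> R0=(1,0,0) value=1
Op 3: merge R2<->R1 -> R2=(0,0,0) R1=(0,0,0)
Op 4: merge R0<->R2 -> R0=(1,0,0) R2=(1,0,0)
Op 5: inc R0 by 4 -> R0=(5,0,0) value=5
Op 6: inc R1 by 4 -> R1=(0,4,0) value=4
Op 7: inc R1 by 2 -> R1=(0,6,0) value=6

Answer: 5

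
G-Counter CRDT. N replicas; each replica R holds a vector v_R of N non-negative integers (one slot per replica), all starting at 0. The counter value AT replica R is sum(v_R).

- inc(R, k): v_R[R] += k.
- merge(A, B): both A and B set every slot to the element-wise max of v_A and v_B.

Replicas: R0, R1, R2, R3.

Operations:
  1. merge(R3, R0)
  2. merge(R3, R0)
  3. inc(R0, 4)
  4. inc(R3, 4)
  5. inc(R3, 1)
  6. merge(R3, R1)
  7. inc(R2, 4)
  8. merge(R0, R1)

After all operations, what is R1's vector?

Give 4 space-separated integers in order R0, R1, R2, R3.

Op 1: merge R3<->R0 -> R3=(0,0,0,0) R0=(0,0,0,0)
Op 2: merge R3<->R0 -> R3=(0,0,0,0) R0=(0,0,0,0)
Op 3: inc R0 by 4 -> R0=(4,0,0,0) value=4
Op 4: inc R3 by 4 -> R3=(0,0,0,4) value=4
Op 5: inc R3 by 1 -> R3=(0,0,0,5) value=5
Op 6: merge R3<->R1 -> R3=(0,0,0,5) R1=(0,0,0,5)
Op 7: inc R2 by 4 -> R2=(0,0,4,0) value=4
Op 8: merge R0<->R1 -> R0=(4,0,0,5) R1=(4,0,0,5)

Answer: 4 0 0 5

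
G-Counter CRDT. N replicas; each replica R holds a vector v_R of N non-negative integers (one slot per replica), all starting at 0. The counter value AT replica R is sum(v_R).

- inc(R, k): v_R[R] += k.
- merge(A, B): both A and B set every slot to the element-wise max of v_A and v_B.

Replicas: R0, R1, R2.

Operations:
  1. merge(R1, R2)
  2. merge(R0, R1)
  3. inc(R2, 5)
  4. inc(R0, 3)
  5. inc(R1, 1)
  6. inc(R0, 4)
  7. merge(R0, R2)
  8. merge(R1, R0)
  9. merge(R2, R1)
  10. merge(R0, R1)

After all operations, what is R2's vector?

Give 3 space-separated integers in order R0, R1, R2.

Answer: 7 1 5

Derivation:
Op 1: merge R1<->R2 -> R1=(0,0,0) R2=(0,0,0)
Op 2: merge R0<->R1 -> R0=(0,0,0) R1=(0,0,0)
Op 3: inc R2 by 5 -> R2=(0,0,5) value=5
Op 4: inc R0 by 3 -> R0=(3,0,0) value=3
Op 5: inc R1 by 1 -> R1=(0,1,0) value=1
Op 6: inc R0 by 4 -> R0=(7,0,0) value=7
Op 7: merge R0<->R2 -> R0=(7,0,5) R2=(7,0,5)
Op 8: merge R1<->R0 -> R1=(7,1,5) R0=(7,1,5)
Op 9: merge R2<->R1 -> R2=(7,1,5) R1=(7,1,5)
Op 10: merge R0<->R1 -> R0=(7,1,5) R1=(7,1,5)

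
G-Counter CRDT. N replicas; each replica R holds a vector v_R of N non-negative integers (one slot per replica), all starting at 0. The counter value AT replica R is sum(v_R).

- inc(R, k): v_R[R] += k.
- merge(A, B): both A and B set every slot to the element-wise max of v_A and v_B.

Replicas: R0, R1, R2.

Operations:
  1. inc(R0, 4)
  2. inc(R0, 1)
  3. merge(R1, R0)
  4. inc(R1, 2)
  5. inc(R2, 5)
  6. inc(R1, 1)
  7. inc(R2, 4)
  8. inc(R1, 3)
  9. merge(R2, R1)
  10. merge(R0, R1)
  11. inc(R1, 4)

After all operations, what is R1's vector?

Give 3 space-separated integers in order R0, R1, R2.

Op 1: inc R0 by 4 -> R0=(4,0,0) value=4
Op 2: inc R0 by 1 -> R0=(5,0,0) value=5
Op 3: merge R1<->R0 -> R1=(5,0,0) R0=(5,0,0)
Op 4: inc R1 by 2 -> R1=(5,2,0) value=7
Op 5: inc R2 by 5 -> R2=(0,0,5) value=5
Op 6: inc R1 by 1 -> R1=(5,3,0) value=8
Op 7: inc R2 by 4 -> R2=(0,0,9) value=9
Op 8: inc R1 by 3 -> R1=(5,6,0) value=11
Op 9: merge R2<->R1 -> R2=(5,6,9) R1=(5,6,9)
Op 10: merge R0<->R1 -> R0=(5,6,9) R1=(5,6,9)
Op 11: inc R1 by 4 -> R1=(5,10,9) value=24

Answer: 5 10 9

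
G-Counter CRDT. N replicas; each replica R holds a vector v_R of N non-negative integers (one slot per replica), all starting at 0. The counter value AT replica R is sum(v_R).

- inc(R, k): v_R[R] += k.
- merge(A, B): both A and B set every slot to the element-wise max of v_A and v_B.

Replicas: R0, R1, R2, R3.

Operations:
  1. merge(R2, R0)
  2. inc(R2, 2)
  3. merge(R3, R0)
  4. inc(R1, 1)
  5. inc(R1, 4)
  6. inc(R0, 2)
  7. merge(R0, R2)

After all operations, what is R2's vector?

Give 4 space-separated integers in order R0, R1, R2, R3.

Answer: 2 0 2 0

Derivation:
Op 1: merge R2<->R0 -> R2=(0,0,0,0) R0=(0,0,0,0)
Op 2: inc R2 by 2 -> R2=(0,0,2,0) value=2
Op 3: merge R3<->R0 -> R3=(0,0,0,0) R0=(0,0,0,0)
Op 4: inc R1 by 1 -> R1=(0,1,0,0) value=1
Op 5: inc R1 by 4 -> R1=(0,5,0,0) value=5
Op 6: inc R0 by 2 -> R0=(2,0,0,0) value=2
Op 7: merge R0<->R2 -> R0=(2,0,2,0) R2=(2,0,2,0)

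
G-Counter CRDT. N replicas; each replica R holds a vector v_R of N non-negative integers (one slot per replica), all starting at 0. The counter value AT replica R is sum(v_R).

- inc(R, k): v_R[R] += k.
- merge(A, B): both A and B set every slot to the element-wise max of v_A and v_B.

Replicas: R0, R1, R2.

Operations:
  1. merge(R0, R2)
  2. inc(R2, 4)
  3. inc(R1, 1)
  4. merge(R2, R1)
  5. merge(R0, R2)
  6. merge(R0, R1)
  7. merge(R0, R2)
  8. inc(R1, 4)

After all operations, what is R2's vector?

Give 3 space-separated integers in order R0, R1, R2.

Op 1: merge R0<->R2 -> R0=(0,0,0) R2=(0,0,0)
Op 2: inc R2 by 4 -> R2=(0,0,4) value=4
Op 3: inc R1 by 1 -> R1=(0,1,0) value=1
Op 4: merge R2<->R1 -> R2=(0,1,4) R1=(0,1,4)
Op 5: merge R0<->R2 -> R0=(0,1,4) R2=(0,1,4)
Op 6: merge R0<->R1 -> R0=(0,1,4) R1=(0,1,4)
Op 7: merge R0<->R2 -> R0=(0,1,4) R2=(0,1,4)
Op 8: inc R1 by 4 -> R1=(0,5,4) value=9

Answer: 0 1 4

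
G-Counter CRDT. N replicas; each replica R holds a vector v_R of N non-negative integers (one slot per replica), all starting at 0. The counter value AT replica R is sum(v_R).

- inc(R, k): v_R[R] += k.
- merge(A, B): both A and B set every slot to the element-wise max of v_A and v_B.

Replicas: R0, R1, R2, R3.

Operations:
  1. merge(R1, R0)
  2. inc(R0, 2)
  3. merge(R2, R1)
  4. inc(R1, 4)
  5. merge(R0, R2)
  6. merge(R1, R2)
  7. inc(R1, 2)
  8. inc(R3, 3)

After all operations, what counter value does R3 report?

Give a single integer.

Answer: 3

Derivation:
Op 1: merge R1<->R0 -> R1=(0,0,0,0) R0=(0,0,0,0)
Op 2: inc R0 by 2 -> R0=(2,0,0,0) value=2
Op 3: merge R2<->R1 -> R2=(0,0,0,0) R1=(0,0,0,0)
Op 4: inc R1 by 4 -> R1=(0,4,0,0) value=4
Op 5: merge R0<->R2 -> R0=(2,0,0,0) R2=(2,0,0,0)
Op 6: merge R1<->R2 -> R1=(2,4,0,0) R2=(2,4,0,0)
Op 7: inc R1 by 2 -> R1=(2,6,0,0) value=8
Op 8: inc R3 by 3 -> R3=(0,0,0,3) value=3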